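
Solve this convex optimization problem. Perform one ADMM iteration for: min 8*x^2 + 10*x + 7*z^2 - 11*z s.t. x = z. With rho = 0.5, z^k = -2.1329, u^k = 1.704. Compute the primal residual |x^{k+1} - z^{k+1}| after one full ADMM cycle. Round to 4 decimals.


ADMM iteration with rho = 0.5, z^k = -2.1329, u^k = 1.704
Step 1: x-update.
Minimize 8*x^2 + 10*x + (0.5/2)*(x + 2.1329 + 1.704)^2
FOC: (2*8 + 0.5)*x = -10 + 0.5*(-2.1329 - 1.704)
x^{k+1} = -0.7223
Step 2: z-update.
Minimize 7*z^2 - 11*z + (0.5/2)*(-0.7223 - z + 1.704)^2
FOC: (2*7 + 0.5)*z = 11 + 0.5*(-0.7223 + 1.704)
z^{k+1} = 0.7925
Step 3: u-update.
u^{k+1} = 1.704 - 0.7223 - 0.7925 = 0.1892
Step 4: Primal residual = |-0.7223 - 0.7925| = 1.5148


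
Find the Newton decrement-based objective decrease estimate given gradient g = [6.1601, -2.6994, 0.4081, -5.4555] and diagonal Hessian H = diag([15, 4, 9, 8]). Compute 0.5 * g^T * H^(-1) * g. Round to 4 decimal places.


Step 1: H is diagonal, so H^(-1) * g = [0.4107, -0.6749, 0.0453, -0.6819].
Step 2: g^T H^(-1) g = sum_i g_i^2 / H_ii
  = (6.1601)^2/15 + (-2.6994)^2/4 + (0.4081)^2/9 + (-5.4555)^2/8
  = 2.5298 + 1.8217 + 0.0185 + 3.7203 = 8.0903
Step 3: Objective decrease = 0.5 * g^T H^(-1) g = 4.0451


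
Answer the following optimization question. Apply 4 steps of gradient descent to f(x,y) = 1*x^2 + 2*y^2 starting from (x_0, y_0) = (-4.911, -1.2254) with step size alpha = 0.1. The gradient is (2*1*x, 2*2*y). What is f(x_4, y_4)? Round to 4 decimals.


Gradient descent on f(x,y) = 1*x^2 + 2*y^2.
Starting point: (-4.911, -1.2254), alpha = 0.1
Step 1: grad_x = 2*1*-4.911 = -9.822, grad_y = 2*2*-1.2254 = -4.9016
  x_1 = -4.911 - 0.1*-9.822 = -3.9288
  y_1 = -1.2254 - 0.1*-4.9016 = -0.7352
Step 2: grad_x = 2*1*-3.9288 = -7.8576, grad_y = 2*2*-0.7352 = -2.941
  x_2 = -3.9288 - 0.1*-7.8576 = -3.143
  y_2 = -0.7352 - 0.1*-2.941 = -0.4411
Step 3: grad_x = 2*1*-3.143 = -6.2861, grad_y = 2*2*-0.4411 = -1.7646
  x_3 = -3.143 - 0.1*-6.2861 = -2.5144
  y_3 = -0.4411 - 0.1*-1.7646 = -0.2647
Step 4: grad_x = 2*1*-2.5144 = -5.0289, grad_y = 2*2*-0.2647 = -1.0587
  x_4 = -2.5144 - 0.1*-5.0289 = -2.0115
  y_4 = -0.2647 - 0.1*-1.0587 = -0.1588
f(-2.0115, -0.1588) = 1*(-2.0115)^2 + 2*(-0.1588)^2 = 4.0968


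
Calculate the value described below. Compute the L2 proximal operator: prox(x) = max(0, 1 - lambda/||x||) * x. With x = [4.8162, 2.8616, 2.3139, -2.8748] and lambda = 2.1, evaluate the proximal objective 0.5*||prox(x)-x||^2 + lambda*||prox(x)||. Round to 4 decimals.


Step 1: Compute ||x||.
||x|| = 6.7084
Step 2: Compute scaling factor.
scale = max(0, 1 - 2.1/6.7084) = 0.687
Step 3: prox(x) = [3.3085, 1.9658, 1.5896, -1.9749]
||prox(x)|| = 4.6084
Step 4: Proximal objective.
0.5*||prox-x||^2 = 2.205
lambda*||prox|| = 9.6776
Total = 11.8827


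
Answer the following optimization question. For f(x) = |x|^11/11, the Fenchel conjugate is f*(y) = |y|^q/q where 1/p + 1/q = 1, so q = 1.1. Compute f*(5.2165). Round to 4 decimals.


The conjugate exponent q satisfies 1/p + 1/q = 1.
p = 11, so q = 11/(11 - 1) = 1.1
|y|^q = 5.2165^1.1 = 6.1534
f*(5.2165) = 6.1534 / 1.1 = 5.594


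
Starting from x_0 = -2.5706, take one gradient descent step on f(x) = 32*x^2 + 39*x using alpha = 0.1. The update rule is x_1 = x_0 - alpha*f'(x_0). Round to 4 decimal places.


We compute the gradient at x_0 and apply the update.
f'(x) = 64*x + 39
f'(-2.5706) = 64*-2.5706 + 39 = -125.5184
x_1 = -2.5706 - 0.1*-125.5184 = 9.9812


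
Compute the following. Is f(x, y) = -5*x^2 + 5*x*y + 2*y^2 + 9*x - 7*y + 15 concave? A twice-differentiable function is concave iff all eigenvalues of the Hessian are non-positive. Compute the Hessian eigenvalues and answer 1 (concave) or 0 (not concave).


The Hessian of f(x,y) = -5*x^2 + 5*x*y + 2*y^2 + 9*x - 7*y + 15 is:
H = [[-10, 5], [5, 4]]
Trace = -10 + 4 = -6
Determinant = -10*4 - (5)^2 = -65
Discriminant = (-6)^2 - 4*-65 = 296.0
Eigenvalues: lambda_1 = -11.6023, lambda_2 = 5.6023
The function is not concave.

0


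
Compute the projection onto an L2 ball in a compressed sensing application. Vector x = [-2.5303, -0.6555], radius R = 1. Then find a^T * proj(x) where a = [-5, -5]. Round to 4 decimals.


Step 1: Compute ||x|| (intermediates to 6 decimals).
||x|| = sqrt((-2.5303)^2 + (-0.6555)^2) = 2.613828
Step 2: Project.
Since ||x|| > R, scale = R/||x|| = 1/2.613828 = 0.382581, proj(x) = scale * x
proj(x) = [-0.968045, -0.250782]
Step 3: Dot product.
a^T * proj(x) = -5*(-0.968045) - 5*(-0.250782) = 6.0941


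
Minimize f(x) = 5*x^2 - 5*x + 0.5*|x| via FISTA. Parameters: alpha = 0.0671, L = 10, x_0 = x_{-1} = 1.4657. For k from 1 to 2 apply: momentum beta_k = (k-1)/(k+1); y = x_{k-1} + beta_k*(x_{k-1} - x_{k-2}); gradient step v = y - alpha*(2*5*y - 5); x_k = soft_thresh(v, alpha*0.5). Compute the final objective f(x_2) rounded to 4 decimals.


FISTA on f(x) = 5*x^2 - 5*x + 0.5*|x|
L = 10, alpha = 0.0671
Iteration 1: beta = 0.0, y = 1.4657 + 0.0*(1.4657 - 1.4657) = 1.4657
  grad(y) = 9.657, v = y - alpha*grad = 0.8177
  prox(v) = soft_thresh(0.8177, 0.0336) = 0.7842
Iteration 2: beta = 0.3333, y = 0.7842 + 0.3333*(0.7842 - 1.4657) = 0.557
  grad(y) = 0.5699, v = y - alpha*grad = 0.5187
  prox(v) = soft_thresh(0.5187, 0.0336) = 0.4852
f(x_2) = 5*0.4852^2 - 5*0.4852 + 0.5*|0.4852| = -1.0063


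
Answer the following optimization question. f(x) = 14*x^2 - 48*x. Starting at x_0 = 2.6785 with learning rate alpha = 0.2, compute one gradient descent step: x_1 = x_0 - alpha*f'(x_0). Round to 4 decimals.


We compute the gradient at x_0 and apply the update.
f'(x) = 28*x - 48
f'(2.6785) = 28*2.6785 - 48 = 26.998
x_1 = 2.6785 - 0.2*26.998 = -2.7211


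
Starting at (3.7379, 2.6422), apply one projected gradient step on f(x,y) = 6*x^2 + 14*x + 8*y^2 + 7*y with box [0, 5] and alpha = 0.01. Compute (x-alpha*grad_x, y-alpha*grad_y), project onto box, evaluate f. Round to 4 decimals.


Step 1: Compute gradient at (3.7379, 2.6422).
grad_x = 2*6*3.7379 + 14 = 58.8548
grad_y = 2*8*2.6422 + 7 = 49.2752
Step 2: Gradient step.
x_raw = 3.7379 - 0.01*58.8548 = 3.1494
y_raw = 2.6422 - 0.01*49.2752 = 2.1494
Step 3: Project onto [0, 5].
x_proj = clip(3.1494) = 3.1494
y_proj = clip(2.1494) = 2.1494
Step 4: Evaluate f.
f(3.1494, 2.1494) = 155.6086


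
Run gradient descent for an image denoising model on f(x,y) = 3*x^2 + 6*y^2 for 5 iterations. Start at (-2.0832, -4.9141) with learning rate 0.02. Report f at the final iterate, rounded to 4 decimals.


Gradient descent on f(x,y) = 3*x^2 + 6*y^2.
Starting point: (-2.0832, -4.9141), alpha = 0.02
Step 1: grad_x = 2*3*-2.0832 = -12.4992, grad_y = 2*6*-4.9141 = -58.9692
  x_1 = -2.0832 - 0.02*-12.4992 = -1.8332
  y_1 = -4.9141 - 0.02*-58.9692 = -3.7347
Step 2: grad_x = 2*3*-1.8332 = -10.9993, grad_y = 2*6*-3.7347 = -44.8166
  x_2 = -1.8332 - 0.02*-10.9993 = -1.6132
  y_2 = -3.7347 - 0.02*-44.8166 = -2.8384
Step 3: grad_x = 2*3*-1.6132 = -9.6794, grad_y = 2*6*-2.8384 = -34.0606
  x_3 = -1.6132 - 0.02*-9.6794 = -1.4196
  y_3 = -2.8384 - 0.02*-34.0606 = -2.1572
Step 4: grad_x = 2*3*-1.4196 = -8.5179, grad_y = 2*6*-2.1572 = -25.8861
  x_4 = -1.4196 - 0.02*-8.5179 = -1.2493
  y_4 = -2.1572 - 0.02*-25.8861 = -1.6395
Step 5: grad_x = 2*3*-1.2493 = -7.4957, grad_y = 2*6*-1.6395 = -19.6734
  x_5 = -1.2493 - 0.02*-7.4957 = -1.0994
  y_5 = -1.6395 - 0.02*-19.6734 = -1.246
f(-1.0994, -1.246) = 3*(-1.0994)^2 + 6*(-1.246)^2 = 12.9407


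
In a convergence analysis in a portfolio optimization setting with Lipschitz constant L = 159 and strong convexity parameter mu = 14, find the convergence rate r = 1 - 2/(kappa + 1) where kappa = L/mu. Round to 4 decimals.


Step 1: Compute the condition number.
kappa = L/mu = 159/14 = 11.3571
Step 2: Compute the convergence rate.
r = 1 - 2/(kappa + 1) = 1 - 2*mu/(L + mu) = (L - mu)/(L + mu) = 145/173 = 0.8382


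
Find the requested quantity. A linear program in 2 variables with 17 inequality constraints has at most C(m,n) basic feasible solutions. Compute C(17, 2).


Each vertex corresponds to some choice of n active constraints out of m, so the number of vertices is at most C(m, n) = m! / (n!(m-n)!).
m = 17, n = 2
Numerator: 17 * 16
Denominator: 2! = 2
C(17, 2) = 136


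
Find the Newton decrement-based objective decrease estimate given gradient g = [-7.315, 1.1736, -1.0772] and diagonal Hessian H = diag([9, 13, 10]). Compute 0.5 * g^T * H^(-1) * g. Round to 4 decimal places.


Step 1: H is diagonal, so H^(-1) * g = [-0.8128, 0.0903, -0.1077].
Step 2: g^T H^(-1) g = sum_i g_i^2 / H_ii
  = (-7.315)^2/9 + (1.1736)^2/13 + (-1.0772)^2/10
  = 5.9455 + 0.1059 + 0.116 = 6.1675
Step 3: Objective decrease = 0.5 * g^T H^(-1) g = 3.0837


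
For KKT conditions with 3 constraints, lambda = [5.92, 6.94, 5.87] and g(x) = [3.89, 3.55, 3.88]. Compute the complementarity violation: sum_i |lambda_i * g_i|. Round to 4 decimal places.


KKT complementary slackness check:
lambda_1 * g_1 = 5.92 * 3.89 = 23.0288
lambda_2 * g_2 = 6.94 * 3.55 = 24.637
lambda_3 * g_3 = 5.87 * 3.88 = 22.7756
Total violation = 23.0288 + 24.637 + 22.7756 = 70.4414


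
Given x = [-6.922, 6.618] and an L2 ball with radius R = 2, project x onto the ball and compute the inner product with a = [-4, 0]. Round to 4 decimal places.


Step 1: Compute ||x|| (intermediates to 6 decimals).
||x|| = sqrt((-6.922)^2 + 6.618^2) = 9.576639
Step 2: Project.
Since ||x|| > R, scale = R/||x|| = 2/9.576639 = 0.208842, proj(x) = scale * x
proj(x) = [-1.445604, 1.382116]
Step 3: Dot product.
a^T * proj(x) = -4*(-1.445604) + 0*1.382116 = 5.7824


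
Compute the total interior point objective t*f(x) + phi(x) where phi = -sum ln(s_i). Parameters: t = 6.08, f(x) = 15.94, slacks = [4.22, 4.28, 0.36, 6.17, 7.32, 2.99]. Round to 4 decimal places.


Step 1: Compute log-barrier.
ln values: [1.4398, 1.454, -1.0217, 1.8197, 1.9906, 1.0953]
phi = -(1.4398 + 1.454 - 1.0217 + 1.8197 + 1.9906 + 1.0953) = -6.7777
Step 2: Compute augmented objective.
t*f(x) = 6.08*15.94 = 96.9152
Total = 96.9152 - 6.7777 = 90.1375


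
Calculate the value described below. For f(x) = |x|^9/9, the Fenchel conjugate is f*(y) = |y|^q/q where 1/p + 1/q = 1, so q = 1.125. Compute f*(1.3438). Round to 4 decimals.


The conjugate exponent q satisfies 1/p + 1/q = 1.
p = 9, so q = 9/(9 - 1) = 1.125
|y|^q = 1.3438^1.125 = 1.3944
f*(1.3438) = 1.3944 / 1.125 = 1.2394


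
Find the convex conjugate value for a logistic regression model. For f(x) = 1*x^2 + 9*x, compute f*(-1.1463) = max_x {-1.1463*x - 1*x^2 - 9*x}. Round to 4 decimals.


f*(y) = sup_x {y*x - a*x^2 - b*x} = sup_x {(y-b)*x - a*x^2}
FOC: (y - b) - 2a*x = 0 => x* = (y - b)/(2a)
x* = (-1.1463 - 9)/(2*1) = -5.0732
f*(-1.1463) = (y-b)^2/(4a) = (-1.1463 - 9)^2/(4*1)
= 102.9474/4 = 25.7369


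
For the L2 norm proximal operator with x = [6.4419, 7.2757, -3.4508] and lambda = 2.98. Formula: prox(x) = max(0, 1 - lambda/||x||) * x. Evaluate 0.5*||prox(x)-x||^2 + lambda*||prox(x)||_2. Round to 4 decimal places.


Step 1: Compute ||x||.
||x|| = 10.3122
Step 2: Compute scaling factor.
scale = max(0, 1 - 2.98/10.3122) = 0.711
Step 3: prox(x) = [4.5803, 5.1732, -2.4536]
||prox(x)|| = 7.3322
Step 4: Proximal objective.
0.5*||prox-x||^2 = 4.4402
lambda*||prox|| = 21.85
Total = 26.2902


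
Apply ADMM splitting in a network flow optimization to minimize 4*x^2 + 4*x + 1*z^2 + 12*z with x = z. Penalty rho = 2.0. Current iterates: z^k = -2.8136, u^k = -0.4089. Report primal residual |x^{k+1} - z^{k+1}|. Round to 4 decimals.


ADMM iteration with rho = 2.0, z^k = -2.8136, u^k = -0.4089
Step 1: x-update.
Minimize 4*x^2 + 4*x + (2.0/2)*(x + 2.8136 - 0.4089)^2
FOC: (2*4 + 2.0)*x = -4 + 2.0*(-2.8136 + 0.4089)
x^{k+1} = -0.8809
Step 2: z-update.
Minimize 1*z^2 + 12*z + (2.0/2)*(-0.8809 - z - 0.4089)^2
FOC: (2*1 + 2.0)*z = -12 + 2.0*(-0.8809 - 0.4089)
z^{k+1} = -3.6449
Step 3: u-update.
u^{k+1} = -0.4089 - 0.8809 + 3.6449 = 2.3551
Step 4: Primal residual = |-0.8809 + 3.6449| = 2.764


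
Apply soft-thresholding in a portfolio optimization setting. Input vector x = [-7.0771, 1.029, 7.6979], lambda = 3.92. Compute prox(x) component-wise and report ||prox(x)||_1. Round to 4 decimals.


Soft-thresholding with lambda = 3.92:
prox(-7.0771) = sign(-7.0771)*max(|-7.0771| - 3.92, 0) = -3.1571
prox(1.029) = sign(1.029)*max(|1.029| - 3.92, 0) = 0.0
prox(7.6979) = sign(7.6979)*max(|7.6979| - 3.92, 0) = 3.7779
prox(x) = [-3.1571, 0.0, 3.7779]
||prox(x)||_1 = 3.1571 + 0.0 + 3.7779 = 6.935


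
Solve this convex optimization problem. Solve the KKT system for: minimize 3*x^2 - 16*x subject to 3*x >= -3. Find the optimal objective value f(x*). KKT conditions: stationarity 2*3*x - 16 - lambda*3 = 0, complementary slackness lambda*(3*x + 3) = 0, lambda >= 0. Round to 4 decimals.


Step 1: Try lambda = 0 (constraint inactive).
Stationarity: 2*3*x - 16 = 0
x* = 16/(2*3) = 8/3 = 2.6667 (rounded; the exact value 8/3 is used below)
Check constraint: 3*2.6667 = 8.0001 >= -3 -- satisfied.
Step 2: Compute optimal value.
f(x*) = 3*(8/3)^2 - 16*(8/3) = -21.3333


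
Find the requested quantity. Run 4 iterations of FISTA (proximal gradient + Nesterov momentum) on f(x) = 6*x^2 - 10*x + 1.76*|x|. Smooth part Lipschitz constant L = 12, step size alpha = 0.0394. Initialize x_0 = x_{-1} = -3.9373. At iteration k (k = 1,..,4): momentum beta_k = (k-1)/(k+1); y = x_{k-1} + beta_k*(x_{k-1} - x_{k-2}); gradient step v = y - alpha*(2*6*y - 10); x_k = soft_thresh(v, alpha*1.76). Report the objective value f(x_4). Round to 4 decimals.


FISTA on f(x) = 6*x^2 - 10*x + 1.76*|x|
L = 12, alpha = 0.0394
Iteration 1: beta = 0.0, y = -3.9373 + 0.0*(-3.9373 + 3.9373) = -3.9373
  grad(y) = -57.2476, v = y - alpha*grad = -1.6817
  prox(v) = soft_thresh(-1.6817, 0.0693) = -1.6124
Iteration 2: beta = 0.3333, y = -1.6124 + 0.3333*(-1.6124 + 3.9373) = -0.8374
  grad(y) = -20.0492, v = y - alpha*grad = -0.0475
  prox(v) = soft_thresh(-0.0475, 0.0693) = 0.0
Iteration 3: beta = 0.5, y = 0.0 + 0.5*(0.0 + 1.6124) = 0.8062
  grad(y) = -0.3256, v = y - alpha*grad = 0.819
  prox(v) = soft_thresh(0.819, 0.0693) = 0.7497
Iteration 4: beta = 0.6, y = 0.7497 + 0.6*(0.7497 - 0.0) = 1.1995
  grad(y) = 4.3939, v = y - alpha*grad = 1.0264
  prox(v) = soft_thresh(1.0264, 0.0693) = 0.957
f(x_4) = 6*0.957^2 - 10*0.957 + 1.76*|0.957| = -2.3905


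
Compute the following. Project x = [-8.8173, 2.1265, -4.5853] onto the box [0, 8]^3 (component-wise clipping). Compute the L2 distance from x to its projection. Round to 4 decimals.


Project each component onto [0, 8].
clip(-8.8173) = 0.0, clip(2.1265) = 2.1265, clip(-4.5853) = 0.0
Projection = [0.0, 2.1265, 0.0]
Squared diffs: [77.7448, 0.0, 21.025]
Distance = sqrt(98.7698) = 9.9383


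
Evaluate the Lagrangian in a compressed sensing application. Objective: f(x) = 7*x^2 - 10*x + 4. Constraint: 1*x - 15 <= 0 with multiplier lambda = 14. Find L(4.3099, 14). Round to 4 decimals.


Step 1: Evaluate f(x).
f(4.3099) = 7*4.3099^2 - 10*4.3099 + 4 = 90.9277
Step 2: Evaluate g(x).
g(4.3099) = 1*4.3099 - 15 = -10.6901
Step 3: Compute Lagrangian.
L = 90.9277 + 14*-10.6901 = -58.7337


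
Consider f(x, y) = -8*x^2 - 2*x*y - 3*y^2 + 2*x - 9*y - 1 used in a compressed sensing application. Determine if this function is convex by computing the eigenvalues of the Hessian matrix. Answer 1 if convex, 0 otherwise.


The Hessian of f(x,y) = -8*x^2 - 2*x*y - 3*y^2 + 2*x - 9*y - 1 is:
H = [[-16, -2], [-2, -6]]
Trace = -16 - 6 = -22
Determinant = -16*-6 - (-2)^2 = 92
Discriminant = (-22)^2 - 4*92 = 116.0
Eigenvalues: lambda_1 = -16.3852, lambda_2 = -5.6148
The function is not convex.

0


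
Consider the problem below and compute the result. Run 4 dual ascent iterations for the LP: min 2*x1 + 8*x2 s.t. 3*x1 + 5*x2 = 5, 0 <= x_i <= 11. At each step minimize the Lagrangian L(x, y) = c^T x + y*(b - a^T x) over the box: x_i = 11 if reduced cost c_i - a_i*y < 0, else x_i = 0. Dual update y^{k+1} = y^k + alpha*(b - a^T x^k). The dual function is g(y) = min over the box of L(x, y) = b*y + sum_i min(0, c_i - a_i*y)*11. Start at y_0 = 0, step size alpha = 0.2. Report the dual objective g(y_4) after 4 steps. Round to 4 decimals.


Dual ascent for LP: min 2*x1 + 8*x2, 3*x1 + 5*x2 = 5, 0 <= x_i <= 11
Step 1: y^k = 0.0, reduced costs: (2.0, 8.0)
  x^k = (0.0, 0.0), subgradient = b - a^T x = 5.0
  y^{k+1} = 0.0 + 0.2*5.0 = 1.0
Step 2: y^k = 1.0, reduced costs: (-1.0, 3.0)
  x^k = (11.0, 0.0), subgradient = b - a^T x = -28.0
  y^{k+1} = 1.0 + 0.2*-28.0 = -4.6
Step 3: y^k = -4.6, reduced costs: (15.8, 31.0)
  x^k = (0.0, 0.0), subgradient = b - a^T x = 5.0
  y^{k+1} = -4.6 + 0.2*5.0 = -3.6
Step 4: y^k = -3.6, reduced costs: (12.8, 26.0)
  x^k = (0.0, 0.0), subgradient = b - a^T x = 5.0
  y^{k+1} = -3.6 + 0.2*5.0 = -2.6
Dual objective at y_4 = -2.6: reduced costs (9.8, 21.0), box minimizer x = (0.0, 0.0)
g(y_4) = b*y + (c1 - a1*y)*x1 + (c2 - a2*y)*x2 = 5*(-2.6) + 9.8*0.0 + 21.0*0.0 = -13.0 + 0.0 + 0.0 = -13.0


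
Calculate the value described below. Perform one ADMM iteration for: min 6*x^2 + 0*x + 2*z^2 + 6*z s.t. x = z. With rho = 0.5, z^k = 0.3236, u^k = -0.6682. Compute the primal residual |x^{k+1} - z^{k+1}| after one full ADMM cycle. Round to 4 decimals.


ADMM iteration with rho = 0.5, z^k = 0.3236, u^k = -0.6682
Step 1: x-update.
Minimize 6*x^2 + 0*x + (0.5/2)*(x - 0.3236 - 0.6682)^2
FOC: (2*6 + 0.5)*x = 0 + 0.5*(0.3236 + 0.6682)
x^{k+1} = 0.0397
Step 2: z-update.
Minimize 2*z^2 + 6*z + (0.5/2)*(0.0397 - z - 0.6682)^2
FOC: (2*2 + 0.5)*z = -6 + 0.5*(0.0397 - 0.6682)
z^{k+1} = -1.4032
Step 3: u-update.
u^{k+1} = -0.6682 + 0.0397 + 1.4032 = 0.7746
Step 4: Primal residual = |0.0397 + 1.4032| = 1.4428


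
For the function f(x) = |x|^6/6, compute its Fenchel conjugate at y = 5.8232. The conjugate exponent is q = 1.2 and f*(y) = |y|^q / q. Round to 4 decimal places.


The conjugate exponent q satisfies 1/p + 1/q = 1.
p = 6, so q = 6/(6 - 1) = 1.2
|y|^q = 5.8232^1.2 = 8.2831
f*(5.8232) = 8.2831 / 1.2 = 6.9026


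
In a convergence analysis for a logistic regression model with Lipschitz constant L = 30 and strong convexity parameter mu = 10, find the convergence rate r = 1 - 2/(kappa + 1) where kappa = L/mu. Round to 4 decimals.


Step 1: Compute the condition number.
kappa = L/mu = 30/10 = 3.0
Step 2: Compute the convergence rate.
r = 1 - 2/(kappa + 1) = 1 - 2*mu/(L + mu) = (L - mu)/(L + mu) = 20/40 = 0.5


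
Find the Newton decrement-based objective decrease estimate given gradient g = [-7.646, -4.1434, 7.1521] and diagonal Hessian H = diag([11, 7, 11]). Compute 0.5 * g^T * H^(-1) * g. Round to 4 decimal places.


Step 1: H is diagonal, so H^(-1) * g = [-0.6951, -0.5919, 0.6502].
Step 2: g^T H^(-1) g = sum_i g_i^2 / H_ii
  = (-7.646)^2/11 + (-4.1434)^2/7 + (7.1521)^2/11
  = 5.3147 + 2.4525 + 4.6502 = 12.4174
Step 3: Objective decrease = 0.5 * g^T H^(-1) g = 6.2087


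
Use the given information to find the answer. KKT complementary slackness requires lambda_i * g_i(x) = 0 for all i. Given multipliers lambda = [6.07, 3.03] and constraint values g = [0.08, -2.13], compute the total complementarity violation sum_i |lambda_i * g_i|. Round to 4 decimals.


KKT complementary slackness check:
lambda_1 * g_1 = 6.07 * 0.08 = 0.4856
lambda_2 * g_2 = 3.03 * -2.13 = -6.4539
Total violation = 0.4856 + 6.4539 = 6.9395


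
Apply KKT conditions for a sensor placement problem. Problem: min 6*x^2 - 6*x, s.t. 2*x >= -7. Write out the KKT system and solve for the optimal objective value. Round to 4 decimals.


Step 1: Try lambda = 0 (constraint inactive).
Stationarity: 2*6*x - 6 = 0
x* = 6/(2*6) = 0.5
Check constraint: 2*0.5 = 1.0 >= -7 -- satisfied.
Step 2: Compute optimal value.
f(x*) = 6*0.5^2 - 6*0.5 = -1.5


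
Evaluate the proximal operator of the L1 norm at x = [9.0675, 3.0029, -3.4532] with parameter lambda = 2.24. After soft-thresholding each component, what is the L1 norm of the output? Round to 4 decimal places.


Soft-thresholding with lambda = 2.24:
prox(9.0675) = sign(9.0675)*max(|9.0675| - 2.24, 0) = 6.8275
prox(3.0029) = sign(3.0029)*max(|3.0029| - 2.24, 0) = 0.7629
prox(-3.4532) = sign(-3.4532)*max(|-3.4532| - 2.24, 0) = -1.2132
prox(x) = [6.8275, 0.7629, -1.2132]
||prox(x)||_1 = 6.8275 + 0.7629 + 1.2132 = 8.8036


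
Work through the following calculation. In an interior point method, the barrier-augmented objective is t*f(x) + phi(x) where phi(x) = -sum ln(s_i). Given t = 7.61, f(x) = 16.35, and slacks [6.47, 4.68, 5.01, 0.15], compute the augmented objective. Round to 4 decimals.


Step 1: Compute log-barrier.
ln values: [1.8672, 1.5433, 1.6114, -1.8971]
phi = -(1.8672 + 1.5433 + 1.6114 - 1.8971) = -3.1248
Step 2: Compute augmented objective.
t*f(x) = 7.61*16.35 = 124.4235
Total = 124.4235 - 3.1248 = 121.2987


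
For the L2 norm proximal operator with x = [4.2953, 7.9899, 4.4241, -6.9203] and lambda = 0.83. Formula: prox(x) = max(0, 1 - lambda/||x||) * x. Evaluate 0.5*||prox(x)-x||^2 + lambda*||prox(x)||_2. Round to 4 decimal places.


Step 1: Compute ||x||.
||x|| = 12.2373
Step 2: Compute scaling factor.
scale = max(0, 1 - 0.83/12.2373) = 0.9322
Step 3: prox(x) = [4.004, 7.448, 4.124, -6.4509]
||prox(x)|| = 11.4073
Step 4: Proximal objective.
0.5*||prox-x||^2 = 0.3445
lambda*||prox|| = 9.4681
Total = 9.8125


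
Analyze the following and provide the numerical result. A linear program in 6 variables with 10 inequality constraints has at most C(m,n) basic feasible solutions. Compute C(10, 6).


Each vertex corresponds to some choice of n active constraints out of m, so the number of vertices is at most C(m, n) = m! / (n!(m-n)!).
m = 10, n = 6
Numerator: 10 * 9 * 8 * 7 * 6 * 5
Denominator: 6! = 720
C(10, 6) = 210


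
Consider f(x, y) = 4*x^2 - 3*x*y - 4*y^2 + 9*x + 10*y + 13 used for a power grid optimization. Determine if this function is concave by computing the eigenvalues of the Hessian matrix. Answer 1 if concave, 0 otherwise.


The Hessian of f(x,y) = 4*x^2 - 3*x*y - 4*y^2 + 9*x + 10*y + 13 is:
H = [[8, -3], [-3, -8]]
Trace = 8 - 8 = 0
Determinant = 8*-8 - (-3)^2 = -73
Discriminant = (0)^2 - 4*-73 = 292.0
Eigenvalues: lambda_1 = -8.544, lambda_2 = 8.544
The function is not concave.

0


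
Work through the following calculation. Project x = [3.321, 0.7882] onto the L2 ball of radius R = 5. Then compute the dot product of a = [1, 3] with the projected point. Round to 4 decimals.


Step 1: Compute ||x|| (intermediates to 6 decimals).
||x|| = sqrt(3.321^2 + 0.7882^2) = 3.413254
Step 2: Project.
Since ||x|| <= R, proj = x (no scaling needed).
proj(x) = [3.321, 0.7882]
Step 3: Dot product.
a^T * proj(x) = 1*3.321 + 3*0.7882 = 5.6856


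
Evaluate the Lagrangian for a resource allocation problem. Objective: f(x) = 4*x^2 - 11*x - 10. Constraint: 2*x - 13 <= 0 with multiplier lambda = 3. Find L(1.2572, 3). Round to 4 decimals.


Step 1: Evaluate f(x).
f(1.2572) = 4*1.2572^2 - 11*1.2572 - 10 = -17.507
Step 2: Evaluate g(x).
g(1.2572) = 2*1.2572 - 13 = -10.4856
Step 3: Compute Lagrangian.
L = -17.507 + 3*-10.4856 = -48.9638


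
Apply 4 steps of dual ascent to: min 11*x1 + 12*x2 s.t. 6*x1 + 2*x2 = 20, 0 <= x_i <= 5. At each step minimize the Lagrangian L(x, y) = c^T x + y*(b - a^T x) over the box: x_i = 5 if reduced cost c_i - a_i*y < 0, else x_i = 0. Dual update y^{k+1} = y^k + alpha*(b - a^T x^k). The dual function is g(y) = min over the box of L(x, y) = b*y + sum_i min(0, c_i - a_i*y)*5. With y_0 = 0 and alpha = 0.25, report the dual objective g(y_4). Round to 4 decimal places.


Dual ascent for LP: min 11*x1 + 12*x2, 6*x1 + 2*x2 = 20, 0 <= x_i <= 5
Step 1: y^k = 0.0, reduced costs: (11.0, 12.0)
  x^k = (0.0, 0.0), subgradient = b - a^T x = 20.0
  y^{k+1} = 0.0 + 0.25*20.0 = 5.0
Step 2: y^k = 5.0, reduced costs: (-19.0, 2.0)
  x^k = (5.0, 0.0), subgradient = b - a^T x = -10.0
  y^{k+1} = 5.0 + 0.25*-10.0 = 2.5
Step 3: y^k = 2.5, reduced costs: (-4.0, 7.0)
  x^k = (5.0, 0.0), subgradient = b - a^T x = -10.0
  y^{k+1} = 2.5 + 0.25*-10.0 = 0.0
Step 4: y^k = 0.0, reduced costs: (11.0, 12.0)
  x^k = (0.0, 0.0), subgradient = b - a^T x = 20.0
  y^{k+1} = 0.0 + 0.25*20.0 = 5.0
Dual objective at y_4 = 5.0: reduced costs (-19.0, 2.0), box minimizer x = (5.0, 0.0)
g(y_4) = b*y + (c1 - a1*y)*x1 + (c2 - a2*y)*x2 = 20*5.0 + (-19.0)*5.0 + 2.0*0.0 = 100.0 - 95.0 + 0.0 = 5.0


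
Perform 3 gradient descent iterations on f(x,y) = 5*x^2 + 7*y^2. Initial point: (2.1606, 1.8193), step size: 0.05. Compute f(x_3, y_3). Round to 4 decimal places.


Gradient descent on f(x,y) = 5*x^2 + 7*y^2.
Starting point: (2.1606, 1.8193), alpha = 0.05
Step 1: grad_x = 2*5*2.1606 = 21.606, grad_y = 2*7*1.8193 = 25.4702
  x_1 = 2.1606 - 0.05*21.606 = 1.0803
  y_1 = 1.8193 - 0.05*25.4702 = 0.5458
Step 2: grad_x = 2*5*1.0803 = 10.803, grad_y = 2*7*0.5458 = 7.6411
  x_2 = 1.0803 - 0.05*10.803 = 0.5402
  y_2 = 0.5458 - 0.05*7.6411 = 0.1637
Step 3: grad_x = 2*5*0.5402 = 5.4015, grad_y = 2*7*0.1637 = 2.2923
  x_3 = 0.5402 - 0.05*5.4015 = 0.2701
  y_3 = 0.1637 - 0.05*2.2923 = 0.0491
f(0.2701, 0.0491) = 5*0.2701^2 + 7*0.0491^2 = 0.3816


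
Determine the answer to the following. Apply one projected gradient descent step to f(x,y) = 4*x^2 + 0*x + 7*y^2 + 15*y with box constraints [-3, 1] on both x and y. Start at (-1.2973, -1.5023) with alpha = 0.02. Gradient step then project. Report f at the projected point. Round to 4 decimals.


Step 1: Compute gradient at (-1.2973, -1.5023).
grad_x = 2*4*-1.2973 + 0 = -10.3784
grad_y = 2*7*-1.5023 + 15 = -6.0322
Step 2: Gradient step.
x_raw = -1.2973 - 0.02*-10.3784 = -1.0897
y_raw = -1.5023 - 0.02*-6.0322 = -1.3817
Step 3: Project onto [-3, 1].
x_proj = clip(-1.0897) = -1.0897
y_proj = clip(-1.3817) = -1.3817
Step 4: Evaluate f.
f(-1.0897, -1.3817) = -2.612


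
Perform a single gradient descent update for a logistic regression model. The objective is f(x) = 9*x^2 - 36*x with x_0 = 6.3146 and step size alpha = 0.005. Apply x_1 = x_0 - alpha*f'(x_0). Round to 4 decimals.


We compute the gradient at x_0 and apply the update.
f'(x) = 18*x - 36
f'(6.3146) = 18*6.3146 - 36 = 77.6628
x_1 = 6.3146 - 0.005*77.6628 = 5.9263


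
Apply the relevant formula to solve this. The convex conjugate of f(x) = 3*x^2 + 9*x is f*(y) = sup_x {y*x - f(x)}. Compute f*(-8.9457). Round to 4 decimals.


f*(y) = sup_x {y*x - a*x^2 - b*x} = sup_x {(y-b)*x - a*x^2}
FOC: (y - b) - 2a*x = 0 => x* = (y - b)/(2a)
x* = (-8.9457 - 9)/(2*3) = -2.991
f*(-8.9457) = (y-b)^2/(4a) = (-8.9457 - 9)^2/(4*3)
= 322.0481/12 = 26.8373


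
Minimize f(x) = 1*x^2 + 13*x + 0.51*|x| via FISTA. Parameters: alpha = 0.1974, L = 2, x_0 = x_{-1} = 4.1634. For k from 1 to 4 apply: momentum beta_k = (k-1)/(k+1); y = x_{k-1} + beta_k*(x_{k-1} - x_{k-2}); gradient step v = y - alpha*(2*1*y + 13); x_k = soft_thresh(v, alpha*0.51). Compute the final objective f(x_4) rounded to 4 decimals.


FISTA on f(x) = 1*x^2 + 13*x + 0.51*|x|
L = 2, alpha = 0.1974
Iteration 1: beta = 0.0, y = 4.1634 + 0.0*(4.1634 - 4.1634) = 4.1634
  grad(y) = 21.3268, v = y - alpha*grad = -0.0465
  prox(v) = soft_thresh(-0.0465, 0.1007) = 0.0
Iteration 2: beta = 0.3333, y = 0.0 + 0.3333*(0.0 - 4.1634) = -1.3878
  grad(y) = 10.2244, v = y - alpha*grad = -3.4061
  prox(v) = soft_thresh(-3.4061, 0.1007) = -3.3054
Iteration 3: beta = 0.5, y = -3.3054 + 0.5*(-3.3054 - 0.0) = -4.9581
  grad(y) = 3.0837, v = y - alpha*grad = -5.5669
  prox(v) = soft_thresh(-5.5669, 0.1007) = -5.4662
Iteration 4: beta = 0.6, y = -5.4662 + 0.6*(-5.4662 + 3.3054) = -6.7626
  grad(y) = -0.5253, v = y - alpha*grad = -6.659
  prox(v) = soft_thresh(-6.659, 0.1007) = -6.5583
f(x_4) = 1*(-6.5583)^2 + 13*(-6.5583) + 0.51*|-6.5583| = -38.9019


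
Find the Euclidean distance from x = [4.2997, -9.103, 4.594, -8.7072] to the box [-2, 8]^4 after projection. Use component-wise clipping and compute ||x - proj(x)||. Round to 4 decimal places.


Project each component onto [-2, 8].
clip(4.2997) = 4.2997, clip(-9.103) = -2.0, clip(4.594) = 4.594, clip(-8.7072) = -2.0
Projection = [4.2997, -2.0, 4.594, -2.0]
Squared diffs: [0.0, 50.4526, 0.0, 44.9865]
Distance = sqrt(95.4391) = 9.7693


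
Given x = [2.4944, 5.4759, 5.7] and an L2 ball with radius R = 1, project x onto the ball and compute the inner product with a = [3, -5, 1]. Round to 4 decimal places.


Step 1: Compute ||x|| (intermediates to 6 decimals).
||x|| = sqrt(2.4944^2 + 5.4759^2 + 5.7^2) = 8.288396
Step 2: Project.
Since ||x|| > R, scale = R/||x|| = 1/8.288396 = 0.120651, proj(x) = scale * x
proj(x) = [0.300952, 0.660673, 0.687711]
Step 3: Dot product.
a^T * proj(x) = 3*0.300952 - 5*0.660673 + 1*0.687711 = -1.7128


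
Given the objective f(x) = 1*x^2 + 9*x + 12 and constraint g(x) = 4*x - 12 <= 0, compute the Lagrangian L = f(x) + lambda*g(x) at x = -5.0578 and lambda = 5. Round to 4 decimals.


Step 1: Evaluate f(x).
f(-5.0578) = 1*(-5.0578)^2 + 9*(-5.0578) + 12 = -7.9389
Step 2: Evaluate g(x).
g(-5.0578) = 4*-5.0578 - 12 = -32.2312
Step 3: Compute Lagrangian.
L = -7.9389 + 5*-32.2312 = -169.0949


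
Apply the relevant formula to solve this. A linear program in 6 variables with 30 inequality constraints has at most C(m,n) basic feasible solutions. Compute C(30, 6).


Each vertex corresponds to some choice of n active constraints out of m, so the number of vertices is at most C(m, n) = m! / (n!(m-n)!).
m = 30, n = 6
Numerator: 30 * 29 * 28 * 27 * 26 * 25
Denominator: 6! = 720
C(30, 6) = 593775


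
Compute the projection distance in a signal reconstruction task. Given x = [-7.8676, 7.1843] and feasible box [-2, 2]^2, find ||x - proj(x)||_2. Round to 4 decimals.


Project each component onto [-2, 2].
clip(-7.8676) = -2.0, clip(7.1843) = 2.0
Projection = [-2.0, 2.0]
Squared diffs: [34.4287, 26.877]
Distance = sqrt(61.3057) = 7.8298


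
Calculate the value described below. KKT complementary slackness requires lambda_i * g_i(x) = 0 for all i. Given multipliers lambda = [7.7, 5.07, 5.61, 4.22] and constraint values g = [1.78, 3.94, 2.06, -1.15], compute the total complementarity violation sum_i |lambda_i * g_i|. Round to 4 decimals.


KKT complementary slackness check:
lambda_1 * g_1 = 7.7 * 1.78 = 13.706
lambda_2 * g_2 = 5.07 * 3.94 = 19.9758
lambda_3 * g_3 = 5.61 * 2.06 = 11.5566
lambda_4 * g_4 = 4.22 * -1.15 = -4.853
Total violation = 13.706 + 19.9758 + 11.5566 + 4.853 = 50.0914


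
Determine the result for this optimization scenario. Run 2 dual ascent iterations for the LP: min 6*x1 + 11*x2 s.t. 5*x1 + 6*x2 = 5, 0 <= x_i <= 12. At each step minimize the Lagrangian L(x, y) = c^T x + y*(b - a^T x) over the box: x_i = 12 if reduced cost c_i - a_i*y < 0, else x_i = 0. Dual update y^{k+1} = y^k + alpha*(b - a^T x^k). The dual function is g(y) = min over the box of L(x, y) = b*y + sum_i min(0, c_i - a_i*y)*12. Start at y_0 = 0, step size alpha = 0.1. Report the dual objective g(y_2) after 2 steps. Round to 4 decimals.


Dual ascent for LP: min 6*x1 + 11*x2, 5*x1 + 6*x2 = 5, 0 <= x_i <= 12
Step 1: y^k = 0.0, reduced costs: (6.0, 11.0)
  x^k = (0.0, 0.0), subgradient = b - a^T x = 5.0
  y^{k+1} = 0.0 + 0.1*5.0 = 0.5
Step 2: y^k = 0.5, reduced costs: (3.5, 8.0)
  x^k = (0.0, 0.0), subgradient = b - a^T x = 5.0
  y^{k+1} = 0.5 + 0.1*5.0 = 1.0
Dual objective at y_2 = 1.0: reduced costs (1.0, 5.0), box minimizer x = (0.0, 0.0)
g(y_2) = b*y + (c1 - a1*y)*x1 + (c2 - a2*y)*x2 = 5*1.0 + 1.0*0.0 + 5.0*0.0 = 5.0 + 0.0 + 0.0 = 5.0


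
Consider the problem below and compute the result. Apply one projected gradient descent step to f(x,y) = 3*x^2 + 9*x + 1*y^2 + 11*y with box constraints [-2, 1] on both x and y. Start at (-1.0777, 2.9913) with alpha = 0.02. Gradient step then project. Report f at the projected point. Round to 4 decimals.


Step 1: Compute gradient at (-1.0777, 2.9913).
grad_x = 2*3*-1.0777 + 9 = 2.5338
grad_y = 2*1*2.9913 + 11 = 16.9826
Step 2: Gradient step.
x_raw = -1.0777 - 0.02*2.5338 = -1.1284
y_raw = 2.9913 - 0.02*16.9826 = 2.6516
Step 3: Project onto [-2, 1].
x_proj = clip(-1.1284) = -1.1284
y_proj = clip(2.6516) = 1.0
Step 4: Evaluate f.
f(-1.1284, 1.0) = 5.6643


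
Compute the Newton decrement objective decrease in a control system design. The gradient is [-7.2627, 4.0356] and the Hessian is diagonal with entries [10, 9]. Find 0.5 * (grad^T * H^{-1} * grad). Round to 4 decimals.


Step 1: H is diagonal, so H^(-1) * g = [-0.7263, 0.4484].
Step 2: g^T H^(-1) g = sum_i g_i^2 / H_ii
  = (-7.2627)^2/10 + (4.0356)^2/9
  = 5.2747 + 1.8096 = 7.0842
Step 3: Objective decrease = 0.5 * g^T H^(-1) g = 3.5421


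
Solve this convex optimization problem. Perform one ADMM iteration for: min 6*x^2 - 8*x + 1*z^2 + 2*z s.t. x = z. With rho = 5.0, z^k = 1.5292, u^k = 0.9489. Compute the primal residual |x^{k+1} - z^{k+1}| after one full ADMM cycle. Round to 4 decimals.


ADMM iteration with rho = 5.0, z^k = 1.5292, u^k = 0.9489
Step 1: x-update.
Minimize 6*x^2 - 8*x + (5.0/2)*(x - 1.5292 + 0.9489)^2
FOC: (2*6 + 5.0)*x = 8 + 5.0*(1.5292 - 0.9489)
x^{k+1} = 0.6413
Step 2: z-update.
Minimize 1*z^2 + 2*z + (5.0/2)*(0.6413 - z + 0.9489)^2
FOC: (2*1 + 5.0)*z = -2 + 5.0*(0.6413 + 0.9489)
z^{k+1} = 0.8501
Step 3: u-update.
u^{k+1} = 0.9489 + 0.6413 - 0.8501 = 0.74
Step 4: Primal residual = |0.6413 - 0.8501| = 0.2089


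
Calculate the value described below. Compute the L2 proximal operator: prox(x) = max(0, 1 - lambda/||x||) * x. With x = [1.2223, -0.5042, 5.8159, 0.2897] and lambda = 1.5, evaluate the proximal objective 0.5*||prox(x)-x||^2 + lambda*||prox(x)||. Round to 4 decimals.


Step 1: Compute ||x||.
||x|| = 5.9713
Step 2: Compute scaling factor.
scale = max(0, 1 - 1.5/5.9713) = 0.7488
Step 3: prox(x) = [0.9153, -0.3775, 4.3549, 0.2169]
||prox(x)|| = 4.4713
Step 4: Proximal objective.
0.5*||prox-x||^2 = 1.125
lambda*||prox|| = 6.707
Total = 7.832


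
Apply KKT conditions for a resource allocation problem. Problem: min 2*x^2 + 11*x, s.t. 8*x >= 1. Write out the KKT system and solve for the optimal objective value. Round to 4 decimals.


Step 1: Try lambda = 0 (constraint inactive).
x_unc = -11/(2*2) = -2.75
Check: 8*-2.75 = -22.0 < 1 -- violated!
Step 2: Constraint must be active: 8*x = 1
x* = 1/8 = 0.125
lambda = (2*2*0.125 + 11)/8 = 1.4375
Step 3: Compute optimal value.
f(x*) = 2*0.125^2 + 11*0.125 = 1.4063


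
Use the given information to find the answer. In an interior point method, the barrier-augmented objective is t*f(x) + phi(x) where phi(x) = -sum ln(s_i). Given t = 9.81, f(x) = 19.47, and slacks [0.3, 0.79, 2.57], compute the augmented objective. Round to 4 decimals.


Step 1: Compute log-barrier.
ln values: [-1.204, -0.2357, 0.9439]
phi = -(-1.204 - 0.2357 + 0.9439) = 0.4958
Step 2: Compute augmented objective.
t*f(x) = 9.81*19.47 = 191.0007
Total = 191.0007 + 0.4958 = 191.4965


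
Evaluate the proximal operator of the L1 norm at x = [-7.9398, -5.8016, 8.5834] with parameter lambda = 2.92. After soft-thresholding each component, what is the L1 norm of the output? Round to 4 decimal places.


Soft-thresholding with lambda = 2.92:
prox(-7.9398) = sign(-7.9398)*max(|-7.9398| - 2.92, 0) = -5.0198
prox(-5.8016) = sign(-5.8016)*max(|-5.8016| - 2.92, 0) = -2.8816
prox(8.5834) = sign(8.5834)*max(|8.5834| - 2.92, 0) = 5.6634
prox(x) = [-5.0198, -2.8816, 5.6634]
||prox(x)||_1 = 5.0198 + 2.8816 + 5.6634 = 13.5648


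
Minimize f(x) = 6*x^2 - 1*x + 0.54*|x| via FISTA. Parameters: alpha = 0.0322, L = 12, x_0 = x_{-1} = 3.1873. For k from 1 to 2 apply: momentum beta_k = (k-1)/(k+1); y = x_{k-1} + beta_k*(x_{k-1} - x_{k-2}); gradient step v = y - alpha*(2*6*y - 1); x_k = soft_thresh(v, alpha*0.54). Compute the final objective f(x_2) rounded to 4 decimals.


FISTA on f(x) = 6*x^2 - 1*x + 0.54*|x|
L = 12, alpha = 0.0322
Iteration 1: beta = 0.0, y = 3.1873 + 0.0*(3.1873 - 3.1873) = 3.1873
  grad(y) = 37.2476, v = y - alpha*grad = 1.9879
  prox(v) = soft_thresh(1.9879, 0.0174) = 1.9705
Iteration 2: beta = 0.3333, y = 1.9705 + 0.3333*(1.9705 - 3.1873) = 1.565
  grad(y) = 17.7794, v = y - alpha*grad = 0.9925
  prox(v) = soft_thresh(0.9925, 0.0174) = 0.9751
f(x_2) = 6*0.9751^2 - 1*0.9751 + 0.54*|0.9751| = 5.256


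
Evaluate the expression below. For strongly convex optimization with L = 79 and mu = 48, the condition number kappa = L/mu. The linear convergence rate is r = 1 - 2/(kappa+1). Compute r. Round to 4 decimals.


Step 1: Compute the condition number.
kappa = L/mu = 79/48 = 1.6458
Step 2: Compute the convergence rate.
r = 1 - 2/(kappa + 1) = 1 - 2*mu/(L + mu) = (L - mu)/(L + mu) = 31/127 = 0.2441


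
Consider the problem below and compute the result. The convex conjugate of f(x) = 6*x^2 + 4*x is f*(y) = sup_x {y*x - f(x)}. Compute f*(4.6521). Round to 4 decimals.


f*(y) = sup_x {y*x - a*x^2 - b*x} = sup_x {(y-b)*x - a*x^2}
FOC: (y - b) - 2a*x = 0 => x* = (y - b)/(2a)
x* = (4.6521 - 4)/(2*6) = 0.0543
f*(4.6521) = (y-b)^2/(4a) = (4.6521 - 4)^2/(4*6)
= 0.4252/24 = 0.0177


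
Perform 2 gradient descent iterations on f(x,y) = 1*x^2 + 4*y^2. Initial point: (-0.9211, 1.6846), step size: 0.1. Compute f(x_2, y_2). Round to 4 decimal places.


Gradient descent on f(x,y) = 1*x^2 + 4*y^2.
Starting point: (-0.9211, 1.6846), alpha = 0.1
Step 1: grad_x = 2*1*-0.9211 = -1.8422, grad_y = 2*4*1.6846 = 13.4768
  x_1 = -0.9211 - 0.1*-1.8422 = -0.7369
  y_1 = 1.6846 - 0.1*13.4768 = 0.3369
Step 2: grad_x = 2*1*-0.7369 = -1.4738, grad_y = 2*4*0.3369 = 2.6954
  x_2 = -0.7369 - 0.1*-1.4738 = -0.5895
  y_2 = 0.3369 - 0.1*2.6954 = 0.0674
f(-0.5895, 0.0674) = 1*(-0.5895)^2 + 4*0.0674^2 = 0.3657


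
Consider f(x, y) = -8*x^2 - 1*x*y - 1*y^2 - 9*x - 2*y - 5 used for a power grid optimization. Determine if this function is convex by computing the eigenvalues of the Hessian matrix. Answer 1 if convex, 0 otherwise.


The Hessian of f(x,y) = -8*x^2 - 1*x*y - 1*y^2 - 9*x - 2*y - 5 is:
H = [[-16, -1], [-1, -2]]
Trace = -16 - 2 = -18
Determinant = -16*-2 - (-1)^2 = 31
Discriminant = (-18)^2 - 4*31 = 200.0
Eigenvalues: lambda_1 = -16.0711, lambda_2 = -1.9289
The function is not convex.

0


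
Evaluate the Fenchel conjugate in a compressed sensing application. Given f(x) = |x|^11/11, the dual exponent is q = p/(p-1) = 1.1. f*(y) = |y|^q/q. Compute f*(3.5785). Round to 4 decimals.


The conjugate exponent q satisfies 1/p + 1/q = 1.
p = 11, so q = 11/(11 - 1) = 1.1
|y|^q = 3.5785^1.1 = 4.0651
f*(3.5785) = 4.0651 / 1.1 = 3.6955


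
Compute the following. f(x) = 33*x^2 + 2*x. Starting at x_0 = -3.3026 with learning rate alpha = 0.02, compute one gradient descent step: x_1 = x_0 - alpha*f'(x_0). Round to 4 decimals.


We compute the gradient at x_0 and apply the update.
f'(x) = 66*x + 2
f'(-3.3026) = 66*-3.3026 + 2 = -215.9716
x_1 = -3.3026 - 0.02*-215.9716 = 1.0168


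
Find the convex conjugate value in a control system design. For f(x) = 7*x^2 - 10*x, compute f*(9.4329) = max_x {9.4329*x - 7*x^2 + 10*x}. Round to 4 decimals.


f*(y) = sup_x {y*x - a*x^2 - b*x} = sup_x {(y-b)*x - a*x^2}
FOC: (y - b) - 2a*x = 0 => x* = (y - b)/(2a)
x* = (9.4329 + 10)/(2*7) = 1.3881
f*(9.4329) = (y-b)^2/(4a) = (9.4329 + 10)^2/(4*7)
= 377.6376/28 = 13.4871


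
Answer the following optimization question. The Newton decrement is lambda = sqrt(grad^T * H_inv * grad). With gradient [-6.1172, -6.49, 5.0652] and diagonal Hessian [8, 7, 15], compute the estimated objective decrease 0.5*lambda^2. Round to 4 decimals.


Step 1: H is diagonal, so H^(-1) * g = [-0.7647, -0.9271, 0.3377].
Step 2: g^T H^(-1) g = sum_i g_i^2 / H_ii
  = (-6.1172)^2/8 + (-6.49)^2/7 + (5.0652)^2/15
  = 4.6775 + 6.0172 + 1.7104 = 12.4051
Step 3: Objective decrease = 0.5 * g^T H^(-1) g = 6.2025


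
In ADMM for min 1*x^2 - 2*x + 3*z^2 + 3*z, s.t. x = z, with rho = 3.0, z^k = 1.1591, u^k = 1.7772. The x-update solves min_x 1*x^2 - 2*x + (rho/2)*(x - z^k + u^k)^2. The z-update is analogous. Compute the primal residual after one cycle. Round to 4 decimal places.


ADMM iteration with rho = 3.0, z^k = 1.1591, u^k = 1.7772
Step 1: x-update.
Minimize 1*x^2 - 2*x + (3.0/2)*(x - 1.1591 + 1.7772)^2
FOC: (2*1 + 3.0)*x = 2 + 3.0*(1.1591 - 1.7772)
x^{k+1} = 0.0291
Step 2: z-update.
Minimize 3*z^2 + 3*z + (3.0/2)*(0.0291 - z + 1.7772)^2
FOC: (2*3 + 3.0)*z = -3 + 3.0*(0.0291 + 1.7772)
z^{k+1} = 0.2688
Step 3: u-update.
u^{k+1} = 1.7772 + 0.0291 - 0.2688 = 1.5376
Step 4: Primal residual = |0.0291 - 0.2688| = 0.2396


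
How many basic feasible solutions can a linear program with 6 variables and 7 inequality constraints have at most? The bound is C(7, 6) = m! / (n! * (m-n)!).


Each vertex corresponds to some choice of n active constraints out of m, so the number of vertices is at most C(m, n) = m! / (n!(m-n)!).
m = 7, n = 6
Numerator: 7 * 6 * 5 * 4 * 3 * 2
Denominator: 6! = 720
C(7, 6) = 7
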